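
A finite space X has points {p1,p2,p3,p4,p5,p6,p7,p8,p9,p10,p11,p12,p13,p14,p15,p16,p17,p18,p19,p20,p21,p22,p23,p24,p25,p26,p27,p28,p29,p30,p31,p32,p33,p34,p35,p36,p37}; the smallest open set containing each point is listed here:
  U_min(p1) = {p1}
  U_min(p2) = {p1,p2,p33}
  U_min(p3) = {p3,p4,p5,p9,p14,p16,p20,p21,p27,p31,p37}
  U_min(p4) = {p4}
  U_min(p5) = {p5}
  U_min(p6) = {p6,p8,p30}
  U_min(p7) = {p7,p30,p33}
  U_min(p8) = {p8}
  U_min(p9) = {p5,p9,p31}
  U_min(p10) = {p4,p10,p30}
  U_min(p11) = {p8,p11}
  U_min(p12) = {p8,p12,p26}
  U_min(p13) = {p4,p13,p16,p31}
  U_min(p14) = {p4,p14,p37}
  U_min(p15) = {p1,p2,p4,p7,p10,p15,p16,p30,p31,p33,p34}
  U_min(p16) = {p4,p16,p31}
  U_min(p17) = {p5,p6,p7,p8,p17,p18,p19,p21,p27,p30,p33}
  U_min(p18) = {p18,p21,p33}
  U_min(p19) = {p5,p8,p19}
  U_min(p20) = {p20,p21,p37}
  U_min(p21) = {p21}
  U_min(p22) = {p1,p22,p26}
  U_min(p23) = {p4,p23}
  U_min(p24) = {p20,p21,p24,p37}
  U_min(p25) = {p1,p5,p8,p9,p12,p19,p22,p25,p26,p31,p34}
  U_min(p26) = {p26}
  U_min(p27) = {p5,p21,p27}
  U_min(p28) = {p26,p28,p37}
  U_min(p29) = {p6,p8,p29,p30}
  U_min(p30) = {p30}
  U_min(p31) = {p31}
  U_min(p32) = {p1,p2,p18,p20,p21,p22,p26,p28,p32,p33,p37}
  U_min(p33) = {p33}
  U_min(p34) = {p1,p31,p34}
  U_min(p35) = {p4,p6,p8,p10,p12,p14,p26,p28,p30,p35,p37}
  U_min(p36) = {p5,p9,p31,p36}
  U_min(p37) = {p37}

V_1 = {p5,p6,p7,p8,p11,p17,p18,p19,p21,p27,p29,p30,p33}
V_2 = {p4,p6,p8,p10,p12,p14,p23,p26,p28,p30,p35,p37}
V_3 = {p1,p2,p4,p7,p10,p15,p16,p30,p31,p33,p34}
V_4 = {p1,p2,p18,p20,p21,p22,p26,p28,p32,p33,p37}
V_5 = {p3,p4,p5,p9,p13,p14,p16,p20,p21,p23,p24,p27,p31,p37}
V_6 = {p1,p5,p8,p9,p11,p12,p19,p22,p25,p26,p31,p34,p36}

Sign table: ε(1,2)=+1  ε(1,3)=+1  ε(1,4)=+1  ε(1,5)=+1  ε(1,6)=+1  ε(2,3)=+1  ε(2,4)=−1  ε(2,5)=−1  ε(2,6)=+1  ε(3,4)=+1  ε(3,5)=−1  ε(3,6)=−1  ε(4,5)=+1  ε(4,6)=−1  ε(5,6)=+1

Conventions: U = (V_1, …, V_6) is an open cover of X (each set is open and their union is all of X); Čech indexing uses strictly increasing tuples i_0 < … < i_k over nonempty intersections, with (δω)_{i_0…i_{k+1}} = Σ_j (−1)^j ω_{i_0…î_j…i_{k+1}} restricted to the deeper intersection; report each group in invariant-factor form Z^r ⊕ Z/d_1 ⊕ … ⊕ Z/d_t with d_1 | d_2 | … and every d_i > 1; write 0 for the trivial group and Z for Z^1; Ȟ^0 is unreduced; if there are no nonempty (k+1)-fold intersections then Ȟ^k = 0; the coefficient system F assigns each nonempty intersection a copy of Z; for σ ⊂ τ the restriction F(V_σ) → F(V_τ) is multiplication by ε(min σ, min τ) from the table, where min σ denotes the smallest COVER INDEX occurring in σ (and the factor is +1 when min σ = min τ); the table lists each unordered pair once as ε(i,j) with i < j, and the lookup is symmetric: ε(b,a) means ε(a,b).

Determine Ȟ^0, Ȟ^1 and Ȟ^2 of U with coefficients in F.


nonempty overlaps:
  V12={p6,p8,p30} V13={p7,p30,p33} V14={p18,p21,p33} V15={p5,p21,p27} V16={p5,p8,p11,p19} V23={p4,p10,p30} V24={p26,p28,p37} V25={p4,p14,p23,p37} V26={p8,p12,p26} V34={p1,p2,p33} V35={p4,p16,p31} V36={p1,p31,p34} V45={p20,p21,p37} V46={p1,p22,p26} V56={p5,p9,p31}
  V123={p30} V126={p8} V134={p33} V145={p21} V156={p5} V235={p4} V245={p37} V246={p26} V346={p1} V356={p31}
C dims 6,15,10; δ0: rk 6, SNF 1^5·2; δ1: rk 9, SNF 1^9
degree 0: 6−6−0 = 0 → Ȟ^0 ≅ 0
degree 1: 15−9−6 = 0 plus torsion [2] → Ȟ^1 ≅ Z/2
degree 2: 10−0−9 = 1 → Ȟ^2 ≅ Z

Ȟ^0 ≅ 0; Ȟ^1 ≅ Z/2; Ȟ^2 ≅ Z


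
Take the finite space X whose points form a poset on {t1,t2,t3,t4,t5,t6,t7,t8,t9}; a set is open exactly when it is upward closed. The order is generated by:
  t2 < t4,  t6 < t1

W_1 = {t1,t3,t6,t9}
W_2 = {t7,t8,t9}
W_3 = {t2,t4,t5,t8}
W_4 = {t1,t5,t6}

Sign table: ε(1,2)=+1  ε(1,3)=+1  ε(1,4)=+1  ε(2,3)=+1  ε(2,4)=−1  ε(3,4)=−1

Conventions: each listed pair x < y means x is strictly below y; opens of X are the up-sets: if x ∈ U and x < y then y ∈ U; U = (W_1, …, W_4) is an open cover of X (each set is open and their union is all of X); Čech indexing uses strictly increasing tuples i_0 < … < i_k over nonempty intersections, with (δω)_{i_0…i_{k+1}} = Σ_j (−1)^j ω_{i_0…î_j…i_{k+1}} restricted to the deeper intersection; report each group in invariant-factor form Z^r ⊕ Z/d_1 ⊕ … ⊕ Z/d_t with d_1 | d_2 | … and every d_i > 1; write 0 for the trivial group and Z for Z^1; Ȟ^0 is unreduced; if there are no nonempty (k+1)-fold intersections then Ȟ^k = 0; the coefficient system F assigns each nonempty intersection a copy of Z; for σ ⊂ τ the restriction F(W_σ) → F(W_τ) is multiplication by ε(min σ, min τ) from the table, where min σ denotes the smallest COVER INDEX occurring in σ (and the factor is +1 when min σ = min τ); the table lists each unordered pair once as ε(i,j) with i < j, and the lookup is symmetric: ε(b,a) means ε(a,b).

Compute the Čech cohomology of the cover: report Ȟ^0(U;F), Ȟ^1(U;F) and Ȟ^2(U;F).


nerve simplices:
  W12={t9} W14={t1,t6} W23={t8} W34={t5}
C dims 4,4; δ0: rk 4, SNF 1^3·2
degree 0: 4−4−0 = 0 → Ȟ^0 ≅ 0
degree 1: 4−0−4 = 0 plus torsion [2] → Ȟ^1 ≅ Z/2
degree 2: 0−0−0 = 0 → Ȟ^2 ≅ 0

Ȟ^0(U;F) ≅ 0; Ȟ^1(U;F) ≅ Z/2; Ȟ^2(U;F) ≅ 0


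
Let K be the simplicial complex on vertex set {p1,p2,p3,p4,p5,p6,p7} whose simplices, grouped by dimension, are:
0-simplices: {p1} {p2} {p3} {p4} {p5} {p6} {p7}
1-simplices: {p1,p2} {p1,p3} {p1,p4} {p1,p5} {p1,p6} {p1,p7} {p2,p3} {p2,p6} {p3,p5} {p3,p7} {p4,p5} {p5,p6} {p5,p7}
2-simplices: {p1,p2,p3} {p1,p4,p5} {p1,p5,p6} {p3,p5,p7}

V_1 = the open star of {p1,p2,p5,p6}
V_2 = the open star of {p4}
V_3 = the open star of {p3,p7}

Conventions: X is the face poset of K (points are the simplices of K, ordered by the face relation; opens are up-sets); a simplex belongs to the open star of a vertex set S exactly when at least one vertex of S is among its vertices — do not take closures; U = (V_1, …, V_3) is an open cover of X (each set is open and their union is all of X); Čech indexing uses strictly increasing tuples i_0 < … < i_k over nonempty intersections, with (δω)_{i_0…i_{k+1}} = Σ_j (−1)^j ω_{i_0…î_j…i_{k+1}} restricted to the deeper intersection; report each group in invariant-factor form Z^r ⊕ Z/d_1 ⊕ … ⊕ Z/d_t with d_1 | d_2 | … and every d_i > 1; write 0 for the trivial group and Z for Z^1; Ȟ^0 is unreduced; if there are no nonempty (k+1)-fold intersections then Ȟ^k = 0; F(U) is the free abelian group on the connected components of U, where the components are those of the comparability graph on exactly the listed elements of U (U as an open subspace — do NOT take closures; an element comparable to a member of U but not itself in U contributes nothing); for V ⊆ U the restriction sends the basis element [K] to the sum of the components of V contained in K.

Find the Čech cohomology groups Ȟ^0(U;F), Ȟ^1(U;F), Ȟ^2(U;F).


Ȟ^0(U;F) ≅ Z, Ȟ^1(U;F) ≅ Z^2, Ȟ^2(U;F) ≅ 0

nonempty overlaps:
  V1={{p1},{p2},{p5},{p6},{p1,p2},{p1,p3},{p1,p4},{p1,p5},{p1,p6},{p1,p7},{p2,p3},{p2,p6},{p3,p5},{p4,p5},{p5,p6},{p5,p7},{p1,p2,p3},{p1,p4,p5},{p1,p5,p6},{p3,p5,p7}} V2={{p4},{p1,p4},{p4,p5},{p1,p4,p5}} V3={{p3},{p7},{p1,p3},{p1,p7},{p2,p3},{p3,p5},{p3,p7},{p5,p7},{p1,p2,p3},{p3,p5,p7}}
  V12={{p1,p4},{p4,p5},{p1,p4,p5}} V13={{p1,p3},{p1,p7},{p2,p3},{p3,p5},{p5,p7},{p1,p2,p3},{p3,p5,p7}}
components per intersection:
  V1: {{p1},{p2},{p5},{p6},{p1,p2},{p1,p3},{p1,p4},{p1,p5},{p1,p6},{p1,p7},{p2,p3},{p2,p6},{p3,p5},{p4,p5},{p5,p6},{p5,p7},{p1,p2,p3},{p1,p4,p5},{p1,p5,p6},{p3,p5,p7}}
  V2: {{p4},{p1,p4},{p4,p5},{p1,p4,p5}}
  V3: {{p3},{p7},{p1,p3},{p1,p7},{p2,p3},{p3,p5},{p3,p7},{p5,p7},{p1,p2,p3},{p3,p5,p7}}
  V12: {{p1,p4},{p4,p5},{p1,p4,p5}}
  V13: {{p1,p3},{p2,p3},{p1,p2,p3}} {{p1,p7}} {{p3,p5},{p5,p7},{p3,p5,p7}}
C dims 3,4; δ0: rk 2, SNF 1^2
degree 0: 3−2−0 = 1 → Ȟ^0 ≅ Z
degree 1: 4−0−2 = 2 → Ȟ^1 ≅ Z^2
degree 2: 0−0−0 = 0 → Ȟ^2 ≅ 0


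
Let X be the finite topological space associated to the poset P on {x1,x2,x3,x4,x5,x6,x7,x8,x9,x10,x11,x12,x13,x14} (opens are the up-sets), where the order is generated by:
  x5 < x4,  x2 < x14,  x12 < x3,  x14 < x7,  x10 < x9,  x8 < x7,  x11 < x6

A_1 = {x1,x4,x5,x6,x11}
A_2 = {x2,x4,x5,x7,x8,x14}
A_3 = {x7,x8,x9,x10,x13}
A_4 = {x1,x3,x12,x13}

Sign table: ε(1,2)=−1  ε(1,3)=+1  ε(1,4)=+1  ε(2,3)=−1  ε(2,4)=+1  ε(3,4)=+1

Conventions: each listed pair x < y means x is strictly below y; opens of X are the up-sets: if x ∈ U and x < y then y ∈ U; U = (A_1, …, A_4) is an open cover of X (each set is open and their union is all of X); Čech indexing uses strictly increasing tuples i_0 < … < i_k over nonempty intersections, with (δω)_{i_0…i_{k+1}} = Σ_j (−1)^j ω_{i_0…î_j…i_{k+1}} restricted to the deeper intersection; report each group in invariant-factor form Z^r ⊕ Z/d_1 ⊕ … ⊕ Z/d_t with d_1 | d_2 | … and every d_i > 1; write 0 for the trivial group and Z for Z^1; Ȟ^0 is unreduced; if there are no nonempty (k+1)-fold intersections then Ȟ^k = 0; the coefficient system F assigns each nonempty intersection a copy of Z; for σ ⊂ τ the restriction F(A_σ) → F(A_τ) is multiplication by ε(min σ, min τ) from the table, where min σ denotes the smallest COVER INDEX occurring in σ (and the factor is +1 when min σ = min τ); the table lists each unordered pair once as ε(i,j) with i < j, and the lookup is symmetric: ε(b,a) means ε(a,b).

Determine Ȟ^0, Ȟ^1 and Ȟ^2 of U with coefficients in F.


Ȟ^0 ≅ Z; Ȟ^1 ≅ Z; Ȟ^2 ≅ 0

nerve simplices:
  A12={x4,x5} A14={x1} A23={x7,x8} A34={x13}
C dims 4,4; δ0: rk 3, SNF 1^3
degree 0: 4−3−0 = 1 → Ȟ^0 ≅ Z
degree 1: 4−0−3 = 1 → Ȟ^1 ≅ Z
degree 2: 0−0−0 = 0 → Ȟ^2 ≅ 0


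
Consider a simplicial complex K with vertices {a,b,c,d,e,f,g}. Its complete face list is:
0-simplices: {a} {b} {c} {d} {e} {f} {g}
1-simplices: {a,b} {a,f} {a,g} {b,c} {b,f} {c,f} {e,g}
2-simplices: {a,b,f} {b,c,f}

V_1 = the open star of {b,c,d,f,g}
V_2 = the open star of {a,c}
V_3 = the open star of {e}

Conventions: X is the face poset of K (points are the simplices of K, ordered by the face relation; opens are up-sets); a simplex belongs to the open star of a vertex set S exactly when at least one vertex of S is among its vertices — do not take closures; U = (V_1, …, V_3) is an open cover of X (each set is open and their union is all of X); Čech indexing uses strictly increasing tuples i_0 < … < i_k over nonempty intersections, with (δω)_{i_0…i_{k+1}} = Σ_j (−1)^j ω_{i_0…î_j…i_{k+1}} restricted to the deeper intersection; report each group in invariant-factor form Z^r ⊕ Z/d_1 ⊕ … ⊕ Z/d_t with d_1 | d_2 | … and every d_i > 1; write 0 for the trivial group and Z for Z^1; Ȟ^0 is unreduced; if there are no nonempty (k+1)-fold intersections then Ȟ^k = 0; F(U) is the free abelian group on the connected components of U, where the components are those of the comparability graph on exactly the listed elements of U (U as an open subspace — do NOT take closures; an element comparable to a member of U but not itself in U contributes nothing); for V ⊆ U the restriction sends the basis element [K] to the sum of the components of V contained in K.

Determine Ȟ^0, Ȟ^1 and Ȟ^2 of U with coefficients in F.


intersection data:
  V1={{b},{c},{d},{f},{g},{a,b},{a,f},{a,g},{b,c},{b,f},{c,f},{e,g},{a,b,f},{b,c,f}} V2={{a},{c},{a,b},{a,f},{a,g},{b,c},{c,f},{a,b,f},{b,c,f}} V3={{e},{e,g}}
  V12={{c},{a,b},{a,f},{a,g},{b,c},{c,f},{a,b,f},{b,c,f}} V13={{e,g}}
components per intersection:
  V1: {{b},{c},{f},{a,b},{a,f},{b,c},{b,f},{c,f},{a,b,f},{b,c,f}} {{d}} {{g},{a,g},{e,g}}
  V2: {{a},{a,b},{a,f},{a,g},{a,b,f}} {{c},{b,c},{c,f},{b,c,f}}
  V3: {{e},{e,g}}
  V12: {{c},{b,c},{c,f},{b,c,f}} {{a,b},{a,f},{a,b,f}} {{a,g}}
  V13: {{e,g}}
C dims 6,4; δ0: rk 4, SNF 1^4
Ȟ^0 = (6 − 4) − 0 = 2, so Ȟ^0 ≅ Z^2
Ȟ^1 = (4 − 0) − 4 = 0, so Ȟ^1 ≅ 0
Ȟ^2 = (0 − 0) − 0 = 0, so Ȟ^2 ≅ 0

Ȟ^0 = Z^2, Ȟ^1 = 0 and Ȟ^2 = 0


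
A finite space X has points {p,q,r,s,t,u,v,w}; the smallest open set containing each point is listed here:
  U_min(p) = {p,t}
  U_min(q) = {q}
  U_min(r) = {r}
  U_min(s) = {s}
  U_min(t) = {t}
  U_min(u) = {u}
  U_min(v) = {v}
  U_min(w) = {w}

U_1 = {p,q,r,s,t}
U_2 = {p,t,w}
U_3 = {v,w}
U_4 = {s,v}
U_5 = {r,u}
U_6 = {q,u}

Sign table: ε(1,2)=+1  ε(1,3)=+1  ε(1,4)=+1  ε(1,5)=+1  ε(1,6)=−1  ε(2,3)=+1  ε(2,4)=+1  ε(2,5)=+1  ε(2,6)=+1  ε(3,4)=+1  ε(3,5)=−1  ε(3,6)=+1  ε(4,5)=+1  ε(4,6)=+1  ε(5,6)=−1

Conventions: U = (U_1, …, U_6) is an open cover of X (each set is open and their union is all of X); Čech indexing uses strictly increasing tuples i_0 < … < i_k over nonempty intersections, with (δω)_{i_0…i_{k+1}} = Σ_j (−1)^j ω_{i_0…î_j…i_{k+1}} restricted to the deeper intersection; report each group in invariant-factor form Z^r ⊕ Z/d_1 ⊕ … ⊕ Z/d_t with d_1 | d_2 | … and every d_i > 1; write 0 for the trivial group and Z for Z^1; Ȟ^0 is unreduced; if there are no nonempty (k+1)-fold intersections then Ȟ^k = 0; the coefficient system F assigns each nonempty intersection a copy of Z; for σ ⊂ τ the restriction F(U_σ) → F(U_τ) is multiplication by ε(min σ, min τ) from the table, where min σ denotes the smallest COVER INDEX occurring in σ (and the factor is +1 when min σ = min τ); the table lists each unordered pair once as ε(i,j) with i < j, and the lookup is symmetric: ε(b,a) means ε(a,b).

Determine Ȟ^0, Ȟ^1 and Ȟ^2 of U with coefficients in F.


intersection data:
  U12={p,t} U14={s} U15={r} U16={q} U23={w} U34={v} U56={u}
C dims 6,7; δ0: rk 5, SNF 1^5
Ȟ^0 = (6 − 5) − 0 = 1, so Ȟ^0 ≅ Z
Ȟ^1 = (7 − 0) − 5 = 2, so Ȟ^1 ≅ Z^2
Ȟ^2 = (0 − 0) − 0 = 0, so Ȟ^2 ≅ 0

Ȟ^0 = Z, Ȟ^1 = Z^2, Ȟ^2 = 0


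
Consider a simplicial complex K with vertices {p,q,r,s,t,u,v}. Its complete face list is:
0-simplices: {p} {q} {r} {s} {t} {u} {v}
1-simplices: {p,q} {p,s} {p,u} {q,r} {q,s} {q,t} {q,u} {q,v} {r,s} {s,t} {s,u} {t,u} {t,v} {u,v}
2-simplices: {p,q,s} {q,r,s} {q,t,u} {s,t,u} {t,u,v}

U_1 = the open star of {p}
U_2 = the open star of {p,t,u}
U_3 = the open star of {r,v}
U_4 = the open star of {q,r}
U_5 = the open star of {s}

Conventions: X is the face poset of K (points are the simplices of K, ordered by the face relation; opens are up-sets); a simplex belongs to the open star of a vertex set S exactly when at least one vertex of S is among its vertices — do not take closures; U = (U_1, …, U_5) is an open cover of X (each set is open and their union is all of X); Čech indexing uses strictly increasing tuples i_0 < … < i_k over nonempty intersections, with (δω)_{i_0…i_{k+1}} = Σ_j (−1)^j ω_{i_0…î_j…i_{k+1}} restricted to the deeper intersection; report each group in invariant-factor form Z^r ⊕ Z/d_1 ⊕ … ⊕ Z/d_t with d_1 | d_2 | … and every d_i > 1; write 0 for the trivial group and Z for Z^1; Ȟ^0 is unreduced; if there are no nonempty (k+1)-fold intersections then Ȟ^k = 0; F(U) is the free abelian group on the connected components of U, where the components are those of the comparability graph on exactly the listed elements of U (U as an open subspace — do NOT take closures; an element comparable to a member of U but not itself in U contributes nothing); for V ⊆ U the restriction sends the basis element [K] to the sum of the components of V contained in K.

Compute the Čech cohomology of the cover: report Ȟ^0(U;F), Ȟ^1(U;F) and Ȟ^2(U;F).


intersection data:
  U1={{p},{p,q},{p,s},{p,u},{p,q,s}} U2={{p},{t},{u},{p,q},{p,s},{p,u},{q,t},{q,u},{s,t},{s,u},{t,u},{t,v},{u,v},{p,q,s},{q,t,u},{s,t,u},{t,u,v}} U3={{r},{v},{q,r},{q,v},{r,s},{t,v},{u,v},{q,r,s},{t,u,v}} U4={{q},{r},{p,q},{q,r},{q,s},{q,t},{q,u},{q,v},{r,s},{p,q,s},{q,r,s},{q,t,u}} U5={{s},{p,s},{q,s},{r,s},{s,t},{s,u},{p,q,s},{q,r,s},{s,t,u}}
  U12={{p},{p,q},{p,s},{p,u},{p,q,s}} U14={{p,q},{p,q,s}} U15={{p,s},{p,q,s}} U23={{t,v},{u,v},{t,u,v}} U24={{p,q},{q,t},{q,u},{p,q,s},{q,t,u}} U25={{p,s},{s,t},{s,u},{p,q,s},{s,t,u}} U34={{r},{q,r},{q,v},{r,s},{q,r,s}} U35={{r,s},{q,r,s}} U45={{q,s},{r,s},{p,q,s},{q,r,s}}
  U124={{p,q},{p,q,s}} U125={{p,s},{p,q,s}} U145={{p,q,s}} U245={{p,q,s}} U345={{r,s},{q,r,s}}
  U1245={{p,q,s}}
components per intersection:
  U1: {{p},{p,q},{p,s},{p,u},{p,q,s}}
  U2: {{p},{t},{u},{p,q},{p,s},{p,u},{q,t},{q,u},{s,t},{s,u},{t,u},{t,v},{u,v},{p,q,s},{q,t,u},{s,t,u},{t,u,v}}
  U3: {{r},{q,r},{r,s},{q,r,s}} {{v},{q,v},{t,v},{u,v},{t,u,v}}
  U4: {{q},{r},{p,q},{q,r},{q,s},{q,t},{q,u},{q,v},{r,s},{p,q,s},{q,r,s},{q,t,u}}
  U5: {{s},{p,s},{q,s},{r,s},{s,t},{s,u},{p,q,s},{q,r,s},{s,t,u}}
  U12: {{p},{p,q},{p,s},{p,u},{p,q,s}}
  U14: {{p,q},{p,q,s}}
  U15: {{p,s},{p,q,s}}
  U23: {{t,v},{u,v},{t,u,v}}
  U24: {{p,q},{p,q,s}} {{q,t},{q,u},{q,t,u}}
  U25: {{p,s},{p,q,s}} {{s,t},{s,u},{s,t,u}}
  U34: {{r},{q,r},{r,s},{q,r,s}} {{q,v}}
  U35: {{r,s},{q,r,s}}
  U45: {{q,s},{r,s},{p,q,s},{q,r,s}}
  U124: {{p,q},{p,q,s}}
  U125: {{p,s},{p,q,s}}
  U145: {{p,q,s}}
  U245: {{p,q,s}}
  U345: {{r,s},{q,r,s}}
  U1245: {{p,q,s}}
C dims 6,12,5,1; δ0: rk 5, SNF 1^5; δ1: rk 4, SNF 1^4; δ2: rk 1, SNF 1^1
Ȟ^0 = (6 − 5) − 0 = 1, so Ȟ^0 ≅ Z
Ȟ^1 = (12 − 4) − 5 = 3, so Ȟ^1 ≅ Z^3
Ȟ^2 = (5 − 1) − 4 = 0, so Ȟ^2 ≅ 0

Ȟ^0(U;F) ≅ Z, Ȟ^1(U;F) ≅ Z^3, Ȟ^2(U;F) ≅ 0


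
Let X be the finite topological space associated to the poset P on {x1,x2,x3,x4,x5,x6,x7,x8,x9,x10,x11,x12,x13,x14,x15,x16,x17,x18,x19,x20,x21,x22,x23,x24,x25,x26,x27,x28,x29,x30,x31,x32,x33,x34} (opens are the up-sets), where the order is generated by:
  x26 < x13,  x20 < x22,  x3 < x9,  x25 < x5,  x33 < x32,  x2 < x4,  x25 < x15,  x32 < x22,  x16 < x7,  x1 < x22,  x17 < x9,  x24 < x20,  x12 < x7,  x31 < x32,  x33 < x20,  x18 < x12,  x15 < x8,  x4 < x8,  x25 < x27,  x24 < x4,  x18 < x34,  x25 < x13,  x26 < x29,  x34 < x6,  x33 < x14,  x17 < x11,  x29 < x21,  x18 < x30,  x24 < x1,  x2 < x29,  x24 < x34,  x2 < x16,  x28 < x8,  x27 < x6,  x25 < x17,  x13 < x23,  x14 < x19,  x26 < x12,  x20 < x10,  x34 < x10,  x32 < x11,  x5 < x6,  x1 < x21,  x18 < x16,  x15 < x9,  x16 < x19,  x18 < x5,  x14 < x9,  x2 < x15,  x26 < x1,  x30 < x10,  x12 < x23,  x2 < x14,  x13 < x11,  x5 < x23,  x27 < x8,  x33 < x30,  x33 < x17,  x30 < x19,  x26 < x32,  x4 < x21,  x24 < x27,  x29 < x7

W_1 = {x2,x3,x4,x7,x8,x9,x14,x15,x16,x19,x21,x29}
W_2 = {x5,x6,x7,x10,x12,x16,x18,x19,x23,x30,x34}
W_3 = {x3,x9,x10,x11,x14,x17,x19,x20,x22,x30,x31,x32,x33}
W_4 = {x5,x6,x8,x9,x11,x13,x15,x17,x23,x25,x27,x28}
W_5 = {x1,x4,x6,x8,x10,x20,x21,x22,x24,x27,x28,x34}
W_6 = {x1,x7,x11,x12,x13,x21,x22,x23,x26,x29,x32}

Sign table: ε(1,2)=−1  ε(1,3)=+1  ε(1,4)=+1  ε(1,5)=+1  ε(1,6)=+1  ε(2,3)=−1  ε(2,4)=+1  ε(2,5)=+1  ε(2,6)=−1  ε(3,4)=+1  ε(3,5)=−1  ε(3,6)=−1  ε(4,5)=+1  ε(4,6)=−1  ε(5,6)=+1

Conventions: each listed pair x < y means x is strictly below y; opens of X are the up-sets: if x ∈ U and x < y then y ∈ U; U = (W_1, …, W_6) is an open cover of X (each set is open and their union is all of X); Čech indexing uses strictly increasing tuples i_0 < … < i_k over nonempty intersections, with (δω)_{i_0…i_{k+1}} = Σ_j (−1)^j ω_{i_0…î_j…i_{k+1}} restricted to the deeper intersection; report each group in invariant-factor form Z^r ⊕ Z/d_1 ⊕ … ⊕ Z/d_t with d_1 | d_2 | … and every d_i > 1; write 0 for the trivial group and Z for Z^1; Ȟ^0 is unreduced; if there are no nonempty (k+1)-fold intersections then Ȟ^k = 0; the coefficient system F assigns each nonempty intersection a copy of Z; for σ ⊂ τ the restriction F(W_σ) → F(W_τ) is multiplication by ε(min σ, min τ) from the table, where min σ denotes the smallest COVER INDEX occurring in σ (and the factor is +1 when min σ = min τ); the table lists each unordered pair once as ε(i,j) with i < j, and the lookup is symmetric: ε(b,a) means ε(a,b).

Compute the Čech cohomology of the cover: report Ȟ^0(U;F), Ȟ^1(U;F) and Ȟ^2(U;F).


nerve simplices:
  W12={x7,x16,x19} W13={x3,x9,x14,x19} W14={x8,x9,x15} W15={x4,x8,x21} W16={x7,x21,x29} W23={x10,x19,x30} W24={x5,x6,x23} W25={x6,x10,x34} W26={x7,x12,x23} W34={x9,x11,x17} W35={x10,x20,x22} W36={x11,x22,x32} W45={x6,x8,x27,x28} W46={x11,x13,x23} W56={x1,x21,x22}
  W123={x19} W126={x7} W134={x9} W145={x8} W156={x21} W235={x10} W245={x6} W246={x23} W346={x11} W356={x22}
C dims 6,15,10; δ0: rk 6, SNF 1^5·2; δ1: rk 9, SNF 1^9
degree 0: 6−6−0 = 0 → Ȟ^0 ≅ 0
degree 1: 15−9−6 = 0 plus torsion [2] → Ȟ^1 ≅ Z/2
degree 2: 10−0−9 = 1 → Ȟ^2 ≅ Z

Ȟ^0(U;F) ≅ 0; Ȟ^1(U;F) ≅ Z/2; Ȟ^2(U;F) ≅ Z


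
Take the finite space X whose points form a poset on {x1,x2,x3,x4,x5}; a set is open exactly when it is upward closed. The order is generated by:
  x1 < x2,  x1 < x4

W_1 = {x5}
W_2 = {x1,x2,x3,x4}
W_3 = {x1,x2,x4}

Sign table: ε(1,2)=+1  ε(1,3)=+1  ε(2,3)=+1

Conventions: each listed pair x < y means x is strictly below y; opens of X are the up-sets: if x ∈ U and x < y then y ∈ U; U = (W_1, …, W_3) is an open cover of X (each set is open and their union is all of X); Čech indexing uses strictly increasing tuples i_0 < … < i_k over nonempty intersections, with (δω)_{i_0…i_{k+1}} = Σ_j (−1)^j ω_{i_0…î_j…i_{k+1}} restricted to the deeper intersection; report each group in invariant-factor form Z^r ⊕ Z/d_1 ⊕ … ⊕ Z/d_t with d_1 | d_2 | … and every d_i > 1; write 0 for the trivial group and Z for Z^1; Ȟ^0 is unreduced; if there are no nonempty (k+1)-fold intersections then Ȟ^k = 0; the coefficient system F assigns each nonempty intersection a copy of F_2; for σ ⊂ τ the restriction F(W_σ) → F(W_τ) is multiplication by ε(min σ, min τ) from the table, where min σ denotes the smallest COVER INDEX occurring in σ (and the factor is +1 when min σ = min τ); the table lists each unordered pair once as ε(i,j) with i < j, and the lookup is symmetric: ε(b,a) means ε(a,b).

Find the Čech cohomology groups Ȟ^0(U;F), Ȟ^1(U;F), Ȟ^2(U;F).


cover nerve:
  W23={x1,x2,x4}
C dims 3,1; δ0: rk_F2 1
Ȟ^0: (3−1)−0=2 ⇒ Z/2 ⊕ Z/2
Ȟ^1: (1−0)−1=0 ⇒ 0
Ȟ^2: (0−0)−0=0 ⇒ 0

Ȟ^0 ≅ Z/2 ⊕ Z/2, Ȟ^1 ≅ 0 and Ȟ^2 ≅ 0


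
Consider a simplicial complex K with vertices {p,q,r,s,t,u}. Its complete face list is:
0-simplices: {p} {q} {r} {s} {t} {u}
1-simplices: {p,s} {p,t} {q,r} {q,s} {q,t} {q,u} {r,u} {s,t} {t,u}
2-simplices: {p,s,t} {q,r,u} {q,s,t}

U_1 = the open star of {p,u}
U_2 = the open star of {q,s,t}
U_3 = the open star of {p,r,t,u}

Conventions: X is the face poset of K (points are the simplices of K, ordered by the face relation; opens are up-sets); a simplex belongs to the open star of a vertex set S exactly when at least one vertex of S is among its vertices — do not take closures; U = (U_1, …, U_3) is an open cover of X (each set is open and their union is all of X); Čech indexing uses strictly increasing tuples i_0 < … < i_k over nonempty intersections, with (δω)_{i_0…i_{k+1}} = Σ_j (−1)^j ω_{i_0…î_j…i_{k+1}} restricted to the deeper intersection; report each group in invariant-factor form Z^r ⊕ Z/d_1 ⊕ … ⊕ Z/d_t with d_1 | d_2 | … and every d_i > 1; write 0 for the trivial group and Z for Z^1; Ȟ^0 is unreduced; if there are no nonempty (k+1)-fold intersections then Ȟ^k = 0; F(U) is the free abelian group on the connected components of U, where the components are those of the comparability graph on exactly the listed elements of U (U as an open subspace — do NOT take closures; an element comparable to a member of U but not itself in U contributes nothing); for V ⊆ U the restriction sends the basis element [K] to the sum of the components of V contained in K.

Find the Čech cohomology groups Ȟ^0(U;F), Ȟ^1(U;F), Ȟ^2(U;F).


Ȟ^0 = Z,  Ȟ^1 = Z,  Ȟ^2 = 0

cover nerve:
  U1={{p},{u},{p,s},{p,t},{q,u},{r,u},{t,u},{p,s,t},{q,r,u}} U2={{q},{s},{t},{p,s},{p,t},{q,r},{q,s},{q,t},{q,u},{s,t},{t,u},{p,s,t},{q,r,u},{q,s,t}} U3={{p},{r},{t},{u},{p,s},{p,t},{q,r},{q,t},{q,u},{r,u},{s,t},{t,u},{p,s,t},{q,r,u},{q,s,t}}
  U12={{p,s},{p,t},{q,u},{t,u},{p,s,t},{q,r,u}} U13={{p},{u},{p,s},{p,t},{q,u},{r,u},{t,u},{p,s,t},{q,r,u}} U23={{t},{p,s},{p,t},{q,r},{q,t},{q,u},{s,t},{t,u},{p,s,t},{q,r,u},{q,s,t}}
  U123={{p,s},{p,t},{q,u},{t,u},{p,s,t},{q,r,u}}
components per intersection:
  U1: {{p},{p,s},{p,t},{p,s,t}} {{u},{q,u},{r,u},{t,u},{q,r,u}}
  U2: {{q},{s},{t},{p,s},{p,t},{q,r},{q,s},{q,t},{q,u},{s,t},{t,u},{p,s,t},{q,r,u},{q,s,t}}
  U3: {{p},{r},{t},{u},{p,s},{p,t},{q,r},{q,t},{q,u},{r,u},{s,t},{t,u},{p,s,t},{q,r,u},{q,s,t}}
  U12: {{p,s},{p,t},{p,s,t}} {{q,u},{q,r,u}} {{t,u}}
  U13: {{p},{p,s},{p,t},{p,s,t}} {{u},{q,u},{r,u},{t,u},{q,r,u}}
  U23: {{t},{p,s},{p,t},{q,t},{s,t},{t,u},{p,s,t},{q,s,t}} {{q,r},{q,u},{q,r,u}}
  U123: {{p,s},{p,t},{p,s,t}} {{q,u},{q,r,u}} {{t,u}}
C dims 4,7,3; δ0: rk 3, SNF 1^3; δ1: rk 3, SNF 1^3
Ȟ^0: (4−3)−0=1 ⇒ Z
Ȟ^1: (7−3)−3=1 ⇒ Z
Ȟ^2: (3−0)−3=0 ⇒ 0


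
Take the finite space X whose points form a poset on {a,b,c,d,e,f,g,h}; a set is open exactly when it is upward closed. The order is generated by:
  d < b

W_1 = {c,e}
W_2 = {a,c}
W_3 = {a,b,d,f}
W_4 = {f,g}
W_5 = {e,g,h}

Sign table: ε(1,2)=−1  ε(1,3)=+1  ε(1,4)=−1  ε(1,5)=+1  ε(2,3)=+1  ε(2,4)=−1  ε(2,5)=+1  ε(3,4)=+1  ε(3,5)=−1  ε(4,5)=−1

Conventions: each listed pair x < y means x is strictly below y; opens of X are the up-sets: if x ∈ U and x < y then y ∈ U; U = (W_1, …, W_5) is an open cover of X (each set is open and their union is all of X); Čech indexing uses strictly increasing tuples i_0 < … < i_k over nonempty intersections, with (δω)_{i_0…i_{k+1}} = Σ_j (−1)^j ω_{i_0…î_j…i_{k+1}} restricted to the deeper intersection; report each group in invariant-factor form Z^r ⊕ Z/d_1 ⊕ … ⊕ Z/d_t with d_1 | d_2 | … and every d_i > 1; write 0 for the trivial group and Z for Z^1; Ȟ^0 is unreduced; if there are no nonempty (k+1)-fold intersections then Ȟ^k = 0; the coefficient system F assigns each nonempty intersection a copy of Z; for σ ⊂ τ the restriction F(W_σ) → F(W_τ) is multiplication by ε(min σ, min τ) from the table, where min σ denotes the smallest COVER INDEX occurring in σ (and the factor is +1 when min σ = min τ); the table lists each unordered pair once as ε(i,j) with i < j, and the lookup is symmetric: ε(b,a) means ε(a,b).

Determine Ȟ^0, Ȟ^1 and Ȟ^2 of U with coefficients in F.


nonempty intersections:
  W12={c} W15={e} W23={a} W34={f} W45={g}
C dims 5,5; δ0: rk 4, SNF 1^4
Ȟ^0: (5−4)−0=1 ⇒ Z
Ȟ^1: (5−0)−4=1 ⇒ Z
Ȟ^2: (0−0)−0=0 ⇒ 0

Ȟ^0 = Z,  Ȟ^1 = Z,  Ȟ^2 = 0


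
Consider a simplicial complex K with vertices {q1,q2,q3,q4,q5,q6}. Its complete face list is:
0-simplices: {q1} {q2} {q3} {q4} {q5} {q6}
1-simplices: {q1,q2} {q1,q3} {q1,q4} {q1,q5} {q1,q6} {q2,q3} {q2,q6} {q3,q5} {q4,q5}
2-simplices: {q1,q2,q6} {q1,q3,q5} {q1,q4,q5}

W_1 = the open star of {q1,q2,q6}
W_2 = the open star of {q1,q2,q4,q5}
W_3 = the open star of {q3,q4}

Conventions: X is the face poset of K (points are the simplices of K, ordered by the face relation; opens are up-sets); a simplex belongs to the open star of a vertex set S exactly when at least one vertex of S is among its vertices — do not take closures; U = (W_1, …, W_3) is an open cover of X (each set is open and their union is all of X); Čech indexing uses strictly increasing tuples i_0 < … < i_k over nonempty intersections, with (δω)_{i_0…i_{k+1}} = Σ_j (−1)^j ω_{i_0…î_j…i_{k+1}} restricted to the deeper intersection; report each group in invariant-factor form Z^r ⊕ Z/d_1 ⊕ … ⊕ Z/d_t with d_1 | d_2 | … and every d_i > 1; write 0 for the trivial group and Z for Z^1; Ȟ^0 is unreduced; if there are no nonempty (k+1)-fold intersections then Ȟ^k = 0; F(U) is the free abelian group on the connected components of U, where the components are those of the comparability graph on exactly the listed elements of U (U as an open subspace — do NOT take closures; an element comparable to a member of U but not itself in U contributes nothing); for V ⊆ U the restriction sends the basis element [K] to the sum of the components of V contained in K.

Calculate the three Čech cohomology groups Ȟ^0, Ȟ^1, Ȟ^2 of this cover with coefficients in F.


nerve of the cover:
  W1={{q1},{q2},{q6},{q1,q2},{q1,q3},{q1,q4},{q1,q5},{q1,q6},{q2,q3},{q2,q6},{q1,q2,q6},{q1,q3,q5},{q1,q4,q5}} W2={{q1},{q2},{q4},{q5},{q1,q2},{q1,q3},{q1,q4},{q1,q5},{q1,q6},{q2,q3},{q2,q6},{q3,q5},{q4,q5},{q1,q2,q6},{q1,q3,q5},{q1,q4,q5}} W3={{q3},{q4},{q1,q3},{q1,q4},{q2,q3},{q3,q5},{q4,q5},{q1,q3,q5},{q1,q4,q5}}
  W12={{q1},{q2},{q1,q2},{q1,q3},{q1,q4},{q1,q5},{q1,q6},{q2,q3},{q2,q6},{q1,q2,q6},{q1,q3,q5},{q1,q4,q5}} W13={{q1,q3},{q1,q4},{q2,q3},{q1,q3,q5},{q1,q4,q5}} W23={{q4},{q1,q3},{q1,q4},{q2,q3},{q3,q5},{q4,q5},{q1,q3,q5},{q1,q4,q5}}
  W123={{q1,q3},{q1,q4},{q2,q3},{q1,q3,q5},{q1,q4,q5}}
components per intersection:
  W1: {{q1},{q2},{q6},{q1,q2},{q1,q3},{q1,q4},{q1,q5},{q1,q6},{q2,q3},{q2,q6},{q1,q2,q6},{q1,q3,q5},{q1,q4,q5}}
  W2: {{q1},{q2},{q4},{q5},{q1,q2},{q1,q3},{q1,q4},{q1,q5},{q1,q6},{q2,q3},{q2,q6},{q3,q5},{q4,q5},{q1,q2,q6},{q1,q3,q5},{q1,q4,q5}}
  W3: {{q3},{q1,q3},{q2,q3},{q3,q5},{q1,q3,q5}} {{q4},{q1,q4},{q4,q5},{q1,q4,q5}}
  W12: {{q1},{q2},{q1,q2},{q1,q3},{q1,q4},{q1,q5},{q1,q6},{q2,q3},{q2,q6},{q1,q2,q6},{q1,q3,q5},{q1,q4,q5}}
  W13: {{q1,q3},{q1,q3,q5}} {{q1,q4},{q1,q4,q5}} {{q2,q3}}
  W23: {{q4},{q1,q4},{q4,q5},{q1,q4,q5}} {{q1,q3},{q3,q5},{q1,q3,q5}} {{q2,q3}}
  W123: {{q1,q3},{q1,q3,q5}} {{q1,q4},{q1,q4,q5}} {{q2,q3}}
C dims 4,7,3; δ0: rk 3, SNF 1^3; δ1: rk 3, SNF 1^3
Ȟ^0 = (4 − 3) − 0 = 1, so Ȟ^0 ≅ Z
Ȟ^1 = (7 − 3) − 3 = 1, so Ȟ^1 ≅ Z
Ȟ^2 = (3 − 0) − 3 = 0, so Ȟ^2 ≅ 0

Ȟ^0(U;F) ≅ Z,  Ȟ^1(U;F) ≅ Z,  Ȟ^2(U;F) ≅ 0


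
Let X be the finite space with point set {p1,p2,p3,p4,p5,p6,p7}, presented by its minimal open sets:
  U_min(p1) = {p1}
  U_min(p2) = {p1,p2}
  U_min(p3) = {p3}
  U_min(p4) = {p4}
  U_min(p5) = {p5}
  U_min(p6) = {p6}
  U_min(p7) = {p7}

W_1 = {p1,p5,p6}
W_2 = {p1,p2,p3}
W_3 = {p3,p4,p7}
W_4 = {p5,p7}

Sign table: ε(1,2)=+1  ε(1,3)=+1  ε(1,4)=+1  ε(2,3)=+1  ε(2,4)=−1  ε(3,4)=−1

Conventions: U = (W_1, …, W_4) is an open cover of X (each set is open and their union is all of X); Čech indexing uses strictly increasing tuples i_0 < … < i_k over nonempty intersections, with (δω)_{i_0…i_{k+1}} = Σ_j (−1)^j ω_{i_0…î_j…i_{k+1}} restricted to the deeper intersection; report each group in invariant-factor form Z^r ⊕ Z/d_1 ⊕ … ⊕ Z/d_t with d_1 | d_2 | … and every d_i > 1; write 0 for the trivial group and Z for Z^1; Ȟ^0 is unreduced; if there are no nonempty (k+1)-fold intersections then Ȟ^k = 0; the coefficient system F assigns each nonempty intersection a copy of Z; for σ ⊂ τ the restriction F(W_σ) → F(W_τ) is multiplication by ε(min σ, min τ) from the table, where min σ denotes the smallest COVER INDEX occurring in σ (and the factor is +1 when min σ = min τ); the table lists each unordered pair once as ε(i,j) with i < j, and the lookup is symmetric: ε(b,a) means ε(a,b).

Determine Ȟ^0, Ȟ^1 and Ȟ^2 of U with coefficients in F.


Ȟ^0 ≅ 0, Ȟ^1 ≅ Z/2, Ȟ^2 ≅ 0

nonempty intersections:
  W12={p1} W14={p5} W23={p3} W34={p7}
C dims 4,4; δ0: rk 4, SNF 1^3·2
Ȟ^0: (4−4)−0=0 ⇒ 0
Ȟ^1: (4−0)−4=0 plus torsion [2] ⇒ Z/2
Ȟ^2: (0−0)−0=0 ⇒ 0


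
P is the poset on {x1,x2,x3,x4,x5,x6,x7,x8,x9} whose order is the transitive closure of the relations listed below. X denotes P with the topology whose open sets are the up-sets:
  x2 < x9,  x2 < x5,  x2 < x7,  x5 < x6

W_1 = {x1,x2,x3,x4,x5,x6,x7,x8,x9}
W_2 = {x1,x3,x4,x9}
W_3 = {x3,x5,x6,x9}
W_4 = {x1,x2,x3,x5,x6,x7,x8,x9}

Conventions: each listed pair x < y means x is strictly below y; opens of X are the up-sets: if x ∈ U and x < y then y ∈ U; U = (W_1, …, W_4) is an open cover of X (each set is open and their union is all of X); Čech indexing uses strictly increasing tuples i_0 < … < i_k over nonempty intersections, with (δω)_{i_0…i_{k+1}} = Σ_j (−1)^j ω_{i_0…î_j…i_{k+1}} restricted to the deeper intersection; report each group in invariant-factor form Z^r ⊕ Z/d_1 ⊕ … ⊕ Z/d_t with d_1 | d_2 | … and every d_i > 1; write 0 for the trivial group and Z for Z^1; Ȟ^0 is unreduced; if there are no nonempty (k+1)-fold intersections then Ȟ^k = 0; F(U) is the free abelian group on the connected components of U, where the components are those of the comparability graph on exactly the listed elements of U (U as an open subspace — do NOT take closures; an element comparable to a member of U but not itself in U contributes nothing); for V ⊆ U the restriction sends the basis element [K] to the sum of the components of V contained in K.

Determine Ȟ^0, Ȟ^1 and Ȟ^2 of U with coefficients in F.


Ȟ^0(U;F) ≅ Z^5; Ȟ^1(U;F) ≅ 0; Ȟ^2(U;F) ≅ 0

cover nerve:
  W12={x1,x3,x4,x9} W13={x3,x5,x6,x9} W14={x1,x2,x3,x5,x6,x7,x8,x9} W23={x3,x9} W24={x1,x3,x9} W34={x3,x5,x6,x9}
  W123={x3,x9} W124={x1,x3,x9} W134={x3,x5,x6,x9} W234={x3,x9}
  W1234={x3,x9}
components per intersection:
  W1: {x1} {x2,x5,x6,x7,x9} {x3} {x4} {x8}
  W2: {x1} {x3} {x4} {x9}
  W3: {x3} {x5,x6} {x9}
  W4: {x1} {x2,x5,x6,x7,x9} {x3} {x8}
  W12: {x1} {x3} {x4} {x9}
  W13: {x3} {x5,x6} {x9}
  W14: {x1} {x2,x5,x6,x7,x9} {x3} {x8}
  W23: {x3} {x9}
  W24: {x1} {x3} {x9}
  W34: {x3} {x5,x6} {x9}
  W123: {x3} {x9}
  W124: {x1} {x3} {x9}
  W134: {x3} {x5,x6} {x9}
  W234: {x3} {x9}
  W1234: {x3} {x9}
C dims 16,19,10,2; δ0: rk 11, SNF 1^11; δ1: rk 8, SNF 1^8; δ2: rk 2, SNF 1^2
Ȟ^0: (16−11)−0=5 ⇒ Z^5
Ȟ^1: (19−8)−11=0 ⇒ 0
Ȟ^2: (10−2)−8=0 ⇒ 0


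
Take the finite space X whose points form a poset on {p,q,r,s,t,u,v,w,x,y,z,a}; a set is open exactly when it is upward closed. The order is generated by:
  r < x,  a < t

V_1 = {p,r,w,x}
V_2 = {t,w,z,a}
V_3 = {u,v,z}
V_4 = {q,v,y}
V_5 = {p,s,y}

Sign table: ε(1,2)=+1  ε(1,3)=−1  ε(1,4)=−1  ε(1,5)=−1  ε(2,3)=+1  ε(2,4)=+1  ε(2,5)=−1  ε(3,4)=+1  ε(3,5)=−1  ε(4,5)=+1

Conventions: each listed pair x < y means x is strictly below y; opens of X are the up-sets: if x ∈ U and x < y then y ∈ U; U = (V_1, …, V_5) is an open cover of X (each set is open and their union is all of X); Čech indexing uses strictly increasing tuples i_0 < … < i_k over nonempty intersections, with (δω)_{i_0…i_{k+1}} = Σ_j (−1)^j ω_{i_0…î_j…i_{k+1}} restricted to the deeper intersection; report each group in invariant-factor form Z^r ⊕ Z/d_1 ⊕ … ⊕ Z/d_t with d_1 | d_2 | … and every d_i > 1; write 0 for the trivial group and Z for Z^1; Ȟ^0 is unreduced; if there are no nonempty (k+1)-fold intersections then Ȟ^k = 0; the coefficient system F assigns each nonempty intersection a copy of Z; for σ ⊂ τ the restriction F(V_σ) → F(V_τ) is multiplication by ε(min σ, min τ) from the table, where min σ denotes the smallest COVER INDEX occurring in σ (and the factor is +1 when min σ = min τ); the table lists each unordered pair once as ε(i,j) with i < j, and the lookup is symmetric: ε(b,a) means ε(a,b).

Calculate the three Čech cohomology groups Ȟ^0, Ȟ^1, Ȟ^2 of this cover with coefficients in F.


Ȟ^0(U;F) ≅ 0; Ȟ^1(U;F) ≅ Z/2; Ȟ^2(U;F) ≅ 0

nerve of the cover:
  V12={w} V15={p} V23={z} V34={v} V45={y}
C dims 5,5; δ0: rk 5, SNF 1^4·2
Ȟ^0 = (5 − 5) − 0 = 0, so Ȟ^0 ≅ 0
Ȟ^1 = (5 − 0) − 5 = 0 plus torsion [2], so Ȟ^1 ≅ Z/2
Ȟ^2 = (0 − 0) − 0 = 0, so Ȟ^2 ≅ 0


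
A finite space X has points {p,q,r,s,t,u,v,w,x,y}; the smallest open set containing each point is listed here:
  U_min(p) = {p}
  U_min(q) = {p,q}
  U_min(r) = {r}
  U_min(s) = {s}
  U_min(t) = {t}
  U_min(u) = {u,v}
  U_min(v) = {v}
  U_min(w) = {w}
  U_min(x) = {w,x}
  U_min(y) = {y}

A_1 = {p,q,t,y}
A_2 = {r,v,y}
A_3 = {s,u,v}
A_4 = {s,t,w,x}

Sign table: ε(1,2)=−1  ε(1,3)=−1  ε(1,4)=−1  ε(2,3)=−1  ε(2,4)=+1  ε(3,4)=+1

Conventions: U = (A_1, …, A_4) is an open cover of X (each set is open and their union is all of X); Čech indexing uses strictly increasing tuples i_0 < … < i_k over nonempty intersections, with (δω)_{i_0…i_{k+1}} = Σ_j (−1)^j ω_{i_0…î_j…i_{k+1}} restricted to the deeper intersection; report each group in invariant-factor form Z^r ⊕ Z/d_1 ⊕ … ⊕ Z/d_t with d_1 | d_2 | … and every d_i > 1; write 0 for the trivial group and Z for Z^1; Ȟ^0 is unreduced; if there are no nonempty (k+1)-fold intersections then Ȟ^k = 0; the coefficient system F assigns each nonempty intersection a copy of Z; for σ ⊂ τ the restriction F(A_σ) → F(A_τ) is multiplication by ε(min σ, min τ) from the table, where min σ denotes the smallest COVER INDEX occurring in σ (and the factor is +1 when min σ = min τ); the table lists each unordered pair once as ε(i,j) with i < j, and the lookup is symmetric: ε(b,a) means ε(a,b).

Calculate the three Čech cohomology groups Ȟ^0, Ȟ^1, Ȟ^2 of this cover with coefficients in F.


Ȟ^0(U;F) ≅ 0,  Ȟ^1(U;F) ≅ Z/2,  Ȟ^2(U;F) ≅ 0

intersection data:
  A12={y} A14={t} A23={v} A34={s}
C dims 4,4; δ0: rk 4, SNF 1^3·2
Ȟ^0 = (4 − 4) − 0 = 0, so Ȟ^0 ≅ 0
Ȟ^1 = (4 − 0) − 4 = 0 plus torsion [2], so Ȟ^1 ≅ Z/2
Ȟ^2 = (0 − 0) − 0 = 0, so Ȟ^2 ≅ 0


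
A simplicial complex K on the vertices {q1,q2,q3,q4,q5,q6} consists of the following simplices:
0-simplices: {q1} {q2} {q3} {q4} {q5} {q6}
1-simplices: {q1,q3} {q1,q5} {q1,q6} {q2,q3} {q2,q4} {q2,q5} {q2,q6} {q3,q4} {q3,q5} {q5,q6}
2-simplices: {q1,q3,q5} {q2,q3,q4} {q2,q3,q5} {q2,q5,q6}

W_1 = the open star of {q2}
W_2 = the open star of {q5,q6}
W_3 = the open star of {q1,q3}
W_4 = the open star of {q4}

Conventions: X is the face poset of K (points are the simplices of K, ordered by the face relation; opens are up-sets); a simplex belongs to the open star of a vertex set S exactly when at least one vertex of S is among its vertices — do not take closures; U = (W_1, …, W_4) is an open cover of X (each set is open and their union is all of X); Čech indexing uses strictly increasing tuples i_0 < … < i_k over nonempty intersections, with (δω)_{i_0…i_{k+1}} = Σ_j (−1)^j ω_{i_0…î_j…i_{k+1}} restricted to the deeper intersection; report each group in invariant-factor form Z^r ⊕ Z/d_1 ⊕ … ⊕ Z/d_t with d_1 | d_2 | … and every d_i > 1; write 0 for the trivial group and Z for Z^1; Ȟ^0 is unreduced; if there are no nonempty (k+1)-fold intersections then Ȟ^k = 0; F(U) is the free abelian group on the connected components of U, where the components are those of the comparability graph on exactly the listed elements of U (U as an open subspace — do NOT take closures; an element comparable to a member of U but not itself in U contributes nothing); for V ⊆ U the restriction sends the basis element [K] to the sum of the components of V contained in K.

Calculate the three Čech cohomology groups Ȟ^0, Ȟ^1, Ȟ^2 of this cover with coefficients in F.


nerve of the cover:
  W1={{q2},{q2,q3},{q2,q4},{q2,q5},{q2,q6},{q2,q3,q4},{q2,q3,q5},{q2,q5,q6}} W2={{q5},{q6},{q1,q5},{q1,q6},{q2,q5},{q2,q6},{q3,q5},{q5,q6},{q1,q3,q5},{q2,q3,q5},{q2,q5,q6}} W3={{q1},{q3},{q1,q3},{q1,q5},{q1,q6},{q2,q3},{q3,q4},{q3,q5},{q1,q3,q5},{q2,q3,q4},{q2,q3,q5}} W4={{q4},{q2,q4},{q3,q4},{q2,q3,q4}}
  W12={{q2,q5},{q2,q6},{q2,q3,q5},{q2,q5,q6}} W13={{q2,q3},{q2,q3,q4},{q2,q3,q5}} W14={{q2,q4},{q2,q3,q4}} W23={{q1,q5},{q1,q6},{q3,q5},{q1,q3,q5},{q2,q3,q5}} W34={{q3,q4},{q2,q3,q4}}
  W123={{q2,q3,q5}} W134={{q2,q3,q4}}
components per intersection:
  W1: {{q2},{q2,q3},{q2,q4},{q2,q5},{q2,q6},{q2,q3,q4},{q2,q3,q5},{q2,q5,q6}}
  W2: {{q5},{q6},{q1,q5},{q1,q6},{q2,q5},{q2,q6},{q3,q5},{q5,q6},{q1,q3,q5},{q2,q3,q5},{q2,q5,q6}}
  W3: {{q1},{q3},{q1,q3},{q1,q5},{q1,q6},{q2,q3},{q3,q4},{q3,q5},{q1,q3,q5},{q2,q3,q4},{q2,q3,q5}}
  W4: {{q4},{q2,q4},{q3,q4},{q2,q3,q4}}
  W12: {{q2,q5},{q2,q6},{q2,q3,q5},{q2,q5,q6}}
  W13: {{q2,q3},{q2,q3,q4},{q2,q3,q5}}
  W14: {{q2,q4},{q2,q3,q4}}
  W23: {{q1,q5},{q3,q5},{q1,q3,q5},{q2,q3,q5}} {{q1,q6}}
  W34: {{q3,q4},{q2,q3,q4}}
  W123: {{q2,q3,q5}}
  W134: {{q2,q3,q4}}
C dims 4,6,2; δ0: rk 3, SNF 1^3; δ1: rk 2, SNF 1^2
Ȟ^0 = (4 − 3) − 0 = 1, so Ȟ^0 ≅ Z
Ȟ^1 = (6 − 2) − 3 = 1, so Ȟ^1 ≅ Z
Ȟ^2 = (2 − 0) − 2 = 0, so Ȟ^2 ≅ 0

Ȟ^0 ≅ Z; Ȟ^1 ≅ Z; Ȟ^2 ≅ 0


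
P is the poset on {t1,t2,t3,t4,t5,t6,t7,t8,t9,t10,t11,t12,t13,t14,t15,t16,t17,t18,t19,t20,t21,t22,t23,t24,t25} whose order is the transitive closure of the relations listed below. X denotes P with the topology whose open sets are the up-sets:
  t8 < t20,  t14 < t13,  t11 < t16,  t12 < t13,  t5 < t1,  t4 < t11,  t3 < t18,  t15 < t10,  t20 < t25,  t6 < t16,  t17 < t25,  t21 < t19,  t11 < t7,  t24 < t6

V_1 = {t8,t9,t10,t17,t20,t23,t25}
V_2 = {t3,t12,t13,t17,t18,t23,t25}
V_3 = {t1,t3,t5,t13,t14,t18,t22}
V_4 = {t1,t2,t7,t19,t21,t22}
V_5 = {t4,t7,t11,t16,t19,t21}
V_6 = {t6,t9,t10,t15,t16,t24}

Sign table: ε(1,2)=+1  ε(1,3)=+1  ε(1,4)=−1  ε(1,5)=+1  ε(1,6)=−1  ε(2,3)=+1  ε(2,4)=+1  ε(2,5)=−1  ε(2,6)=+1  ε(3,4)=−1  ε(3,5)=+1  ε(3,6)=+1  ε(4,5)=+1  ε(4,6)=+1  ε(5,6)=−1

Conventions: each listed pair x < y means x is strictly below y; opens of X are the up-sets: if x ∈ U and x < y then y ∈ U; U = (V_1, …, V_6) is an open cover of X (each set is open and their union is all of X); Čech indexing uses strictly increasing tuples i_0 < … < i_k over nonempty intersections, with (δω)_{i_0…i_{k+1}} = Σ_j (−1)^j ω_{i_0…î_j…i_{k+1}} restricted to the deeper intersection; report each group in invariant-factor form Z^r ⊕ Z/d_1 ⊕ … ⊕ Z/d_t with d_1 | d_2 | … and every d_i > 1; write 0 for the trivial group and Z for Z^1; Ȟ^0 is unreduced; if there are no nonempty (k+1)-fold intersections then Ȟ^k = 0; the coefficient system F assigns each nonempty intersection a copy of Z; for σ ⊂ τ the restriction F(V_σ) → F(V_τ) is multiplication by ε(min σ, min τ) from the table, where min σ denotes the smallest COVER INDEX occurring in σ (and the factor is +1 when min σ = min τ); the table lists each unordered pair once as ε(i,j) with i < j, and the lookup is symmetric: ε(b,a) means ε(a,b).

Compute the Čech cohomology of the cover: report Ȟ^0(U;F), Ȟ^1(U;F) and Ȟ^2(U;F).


nerve of the cover:
  V12={t17,t23,t25} V16={t9,t10} V23={t3,t13,t18} V34={t1,t22} V45={t7,t19,t21} V56={t16}
C dims 6,6; δ0: rk 6, SNF 1^5·2
Ȟ^0 = (6 − 6) − 0 = 0, so Ȟ^0 ≅ 0
Ȟ^1 = (6 − 0) − 6 = 0 plus torsion [2], so Ȟ^1 ≅ Z/2
Ȟ^2 = (0 − 0) − 0 = 0, so Ȟ^2 ≅ 0

Ȟ^0(U;F) ≅ 0; Ȟ^1(U;F) ≅ Z/2; Ȟ^2(U;F) ≅ 0
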